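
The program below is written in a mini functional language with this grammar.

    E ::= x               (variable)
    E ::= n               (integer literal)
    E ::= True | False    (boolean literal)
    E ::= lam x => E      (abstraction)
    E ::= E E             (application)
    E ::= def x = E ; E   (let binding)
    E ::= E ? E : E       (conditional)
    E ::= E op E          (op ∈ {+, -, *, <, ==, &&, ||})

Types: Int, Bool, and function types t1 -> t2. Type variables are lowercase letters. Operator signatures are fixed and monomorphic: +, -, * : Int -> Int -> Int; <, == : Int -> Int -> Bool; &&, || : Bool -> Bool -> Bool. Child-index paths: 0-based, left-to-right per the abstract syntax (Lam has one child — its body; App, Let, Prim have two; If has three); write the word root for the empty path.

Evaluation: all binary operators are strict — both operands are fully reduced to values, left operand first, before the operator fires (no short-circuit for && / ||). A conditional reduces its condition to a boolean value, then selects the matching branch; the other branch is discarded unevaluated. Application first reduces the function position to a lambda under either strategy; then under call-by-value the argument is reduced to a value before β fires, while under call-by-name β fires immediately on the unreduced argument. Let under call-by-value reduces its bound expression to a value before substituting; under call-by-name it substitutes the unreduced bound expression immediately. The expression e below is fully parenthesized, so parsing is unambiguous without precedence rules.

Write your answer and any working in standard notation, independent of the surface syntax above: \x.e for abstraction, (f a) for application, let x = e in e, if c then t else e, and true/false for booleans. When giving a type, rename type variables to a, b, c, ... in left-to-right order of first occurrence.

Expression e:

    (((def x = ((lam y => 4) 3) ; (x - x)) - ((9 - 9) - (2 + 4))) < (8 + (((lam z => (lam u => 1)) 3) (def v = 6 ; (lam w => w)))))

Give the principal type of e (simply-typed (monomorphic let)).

Answer: Bool

Derivation:
\y._ : a -> Int
  unify a -> Int ~ Int -> b
  unify a ~ Int
  unify Int ~ b
_ _ : Int
let x : Int
x : Int
  unify Int ~ Int
x : Int
  unify Int ~ Int
  unify Int ~ Int
  unify Int ~ Int
  unify Int ~ Int
  unify Int ~ Int
  unify Int ~ Int
  unify Int ~ Int
  unify Int ~ Int
  unify Int ~ Int
  unify Int ~ Int
  unify Int ~ Int
\u._ : d -> Int
\z._ : c -> d -> Int
  unify c -> d -> Int ~ Int -> e
  unify c ~ Int
  unify d -> Int ~ e
_ _ : d -> Int
let v : Int
w : f
\w._ : f -> f
  unify d -> Int ~ (f -> f) -> g
  unify d ~ f -> f
  unify Int ~ g
_ _ : Int
  unify Int ~ Int
  unify Int ~ Int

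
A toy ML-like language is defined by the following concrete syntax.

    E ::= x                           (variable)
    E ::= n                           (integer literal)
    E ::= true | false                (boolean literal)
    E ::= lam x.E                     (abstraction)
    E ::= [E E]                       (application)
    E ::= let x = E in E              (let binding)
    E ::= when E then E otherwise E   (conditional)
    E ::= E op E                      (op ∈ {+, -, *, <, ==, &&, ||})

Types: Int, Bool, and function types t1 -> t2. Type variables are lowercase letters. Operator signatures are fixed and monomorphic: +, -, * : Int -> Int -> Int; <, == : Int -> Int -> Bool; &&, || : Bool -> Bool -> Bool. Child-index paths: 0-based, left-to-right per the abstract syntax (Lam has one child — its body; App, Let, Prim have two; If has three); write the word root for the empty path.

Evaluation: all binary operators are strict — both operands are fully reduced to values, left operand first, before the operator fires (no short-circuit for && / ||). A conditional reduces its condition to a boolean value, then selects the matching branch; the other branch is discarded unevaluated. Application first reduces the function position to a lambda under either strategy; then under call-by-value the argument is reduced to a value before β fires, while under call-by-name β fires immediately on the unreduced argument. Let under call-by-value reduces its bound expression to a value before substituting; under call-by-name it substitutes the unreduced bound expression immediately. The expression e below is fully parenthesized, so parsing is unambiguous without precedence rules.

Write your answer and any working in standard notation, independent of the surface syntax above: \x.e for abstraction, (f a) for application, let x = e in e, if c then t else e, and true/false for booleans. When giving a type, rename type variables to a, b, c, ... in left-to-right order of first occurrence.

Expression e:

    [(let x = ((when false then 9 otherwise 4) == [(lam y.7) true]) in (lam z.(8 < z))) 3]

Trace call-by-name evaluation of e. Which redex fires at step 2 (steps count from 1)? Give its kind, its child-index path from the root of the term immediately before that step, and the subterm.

Derivation:
step 0: ((let x = ((if false then 9 else 4) == ((\y.7) true)) in (\z.(8 < z))) 3)
step 1: [let@0] ((\z.(8 < z)) 3)
step 2: [beta@root] (8 < 3)

Answer: beta at root : ((\z.(8 < z)) 3)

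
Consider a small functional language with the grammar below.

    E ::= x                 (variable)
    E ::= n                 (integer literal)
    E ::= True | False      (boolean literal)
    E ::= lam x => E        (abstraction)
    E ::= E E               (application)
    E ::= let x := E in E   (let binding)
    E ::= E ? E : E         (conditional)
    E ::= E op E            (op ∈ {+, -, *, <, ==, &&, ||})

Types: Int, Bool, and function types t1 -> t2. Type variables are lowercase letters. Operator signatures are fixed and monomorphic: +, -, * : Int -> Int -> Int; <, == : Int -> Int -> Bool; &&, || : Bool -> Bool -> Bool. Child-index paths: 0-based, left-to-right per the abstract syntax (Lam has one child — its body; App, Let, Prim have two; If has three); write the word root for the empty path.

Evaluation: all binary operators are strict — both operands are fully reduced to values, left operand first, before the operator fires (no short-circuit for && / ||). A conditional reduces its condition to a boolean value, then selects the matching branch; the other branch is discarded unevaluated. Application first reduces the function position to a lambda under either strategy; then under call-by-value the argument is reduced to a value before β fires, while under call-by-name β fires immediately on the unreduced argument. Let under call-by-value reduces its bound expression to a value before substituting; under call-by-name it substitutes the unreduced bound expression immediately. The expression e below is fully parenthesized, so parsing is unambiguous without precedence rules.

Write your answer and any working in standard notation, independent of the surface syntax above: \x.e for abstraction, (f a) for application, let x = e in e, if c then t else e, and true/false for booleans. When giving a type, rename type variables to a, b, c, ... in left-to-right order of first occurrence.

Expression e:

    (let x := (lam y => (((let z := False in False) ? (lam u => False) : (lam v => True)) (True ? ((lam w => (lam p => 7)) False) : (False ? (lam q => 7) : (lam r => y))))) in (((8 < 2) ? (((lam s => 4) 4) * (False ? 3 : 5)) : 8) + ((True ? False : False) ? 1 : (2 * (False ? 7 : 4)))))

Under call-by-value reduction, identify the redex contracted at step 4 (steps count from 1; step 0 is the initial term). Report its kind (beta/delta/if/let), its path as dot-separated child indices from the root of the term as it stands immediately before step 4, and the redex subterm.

Trace:
step 0: (let x = (\y.((if (let z = false in false) then (\u.false) else (\v.true)) (if true then ((\w.(\p.7)) false) else (if false then (\q.7) else (\r.y))))) in ((if (8 < 2) then (((\s.4) 4) * (if false then 3 else 5)) else 8) + (if (if true then false else false) then 1 else (2 * (if false then 7 else 4)))))
step 1: [let@root] ((if (8 < 2) then (((\s.4) 4) * (if false then 3 else 5)) else 8) + (if (if true then false else false) then 1 else (2 * (if false then 7 else 4))))
step 2: [delta@0.0] ((if false then (((\s.4) 4) * (if false then 3 else 5)) else 8) + (if (if true then false else false) then 1 else (2 * (if false then 7 else 4))))
step 3: [if@0] (8 + (if (if true then false else false) then 1 else (2 * (if false then 7 else 4))))
step 4: [if@1.0] (8 + (if false then 1 else (2 * (if false then 7 else 4))))

Answer: if at 1.0 : (if true then false else false)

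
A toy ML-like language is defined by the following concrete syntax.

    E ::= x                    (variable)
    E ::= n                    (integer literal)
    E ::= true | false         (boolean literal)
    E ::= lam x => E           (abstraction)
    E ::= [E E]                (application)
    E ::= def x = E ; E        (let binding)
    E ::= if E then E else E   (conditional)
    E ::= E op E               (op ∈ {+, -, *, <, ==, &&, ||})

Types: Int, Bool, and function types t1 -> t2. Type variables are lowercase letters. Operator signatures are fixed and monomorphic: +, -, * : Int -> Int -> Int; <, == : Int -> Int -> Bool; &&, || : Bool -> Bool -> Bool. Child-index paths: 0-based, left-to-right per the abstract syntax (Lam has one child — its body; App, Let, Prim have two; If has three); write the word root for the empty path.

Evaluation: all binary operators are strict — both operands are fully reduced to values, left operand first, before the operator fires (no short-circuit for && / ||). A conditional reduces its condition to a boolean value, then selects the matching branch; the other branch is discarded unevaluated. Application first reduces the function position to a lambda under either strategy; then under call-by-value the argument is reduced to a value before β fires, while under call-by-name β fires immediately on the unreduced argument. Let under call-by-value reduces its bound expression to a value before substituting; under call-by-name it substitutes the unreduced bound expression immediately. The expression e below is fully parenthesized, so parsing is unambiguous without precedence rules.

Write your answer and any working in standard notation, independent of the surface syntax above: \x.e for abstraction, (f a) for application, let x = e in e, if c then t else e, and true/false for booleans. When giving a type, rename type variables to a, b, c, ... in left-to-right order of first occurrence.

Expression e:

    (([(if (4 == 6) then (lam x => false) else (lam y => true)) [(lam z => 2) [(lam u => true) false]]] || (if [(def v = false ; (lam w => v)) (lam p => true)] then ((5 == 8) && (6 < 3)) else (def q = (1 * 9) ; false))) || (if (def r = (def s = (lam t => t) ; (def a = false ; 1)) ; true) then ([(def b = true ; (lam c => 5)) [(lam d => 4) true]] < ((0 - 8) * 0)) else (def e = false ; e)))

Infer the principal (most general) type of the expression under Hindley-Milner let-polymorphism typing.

Answer: Bool

Derivation:
  unify Int ~ Int
  unify Int ~ Int
  unify Bool ~ Bool
\x._ : a -> Bool
\y._ : b -> Bool
  unify a -> Bool ~ b -> Bool
  unify a ~ b
  unify Bool ~ Bool
\z._ : c -> Int
\u._ : d -> Bool
  unify d -> Bool ~ Bool -> e
  unify d ~ Bool
  unify Bool ~ e
_ _ : Bool
  unify c -> Int ~ Bool -> f
  unify c ~ Bool
  unify Int ~ f
_ _ : Int
  unify b -> Bool ~ Int -> g
  unify b ~ Int
  unify Bool ~ g
_ _ : Bool
  unify Bool ~ Bool
let v : Bool
v : Bool
\w._ : h -> Bool
\p._ : i -> Bool
  unify h -> Bool ~ (i -> Bool) -> j
  unify h ~ i -> Bool
  unify Bool ~ j
_ _ : Bool
  unify Bool ~ Bool
  unify Int ~ Int
  unify Int ~ Int
  unify Bool ~ Bool
  unify Int ~ Int
  unify Int ~ Int
  unify Bool ~ Bool
  unify Int ~ Int
  unify Int ~ Int
let q : Int
  unify Bool ~ Bool
  unify Bool ~ Bool
  unify Bool ~ Bool
t : k
\t._ : k -> k
let s : forall. k -> k
let a : Bool
let r : Int
  unify Bool ~ Bool
let b : Bool
\c._ : l -> Int
\d._ : m -> Int
  unify m -> Int ~ Bool -> n
  unify m ~ Bool
  unify Int ~ n
_ _ : Int
  unify l -> Int ~ Int -> o
  unify l ~ Int
  unify Int ~ o
_ _ : Int
  unify Int ~ Int
  unify Int ~ Int
  unify Int ~ Int
  unify Int ~ Int
  unify Int ~ Int
  unify Int ~ Int
let e : Bool
e : Bool
  unify Bool ~ Bool
  unify Bool ~ Bool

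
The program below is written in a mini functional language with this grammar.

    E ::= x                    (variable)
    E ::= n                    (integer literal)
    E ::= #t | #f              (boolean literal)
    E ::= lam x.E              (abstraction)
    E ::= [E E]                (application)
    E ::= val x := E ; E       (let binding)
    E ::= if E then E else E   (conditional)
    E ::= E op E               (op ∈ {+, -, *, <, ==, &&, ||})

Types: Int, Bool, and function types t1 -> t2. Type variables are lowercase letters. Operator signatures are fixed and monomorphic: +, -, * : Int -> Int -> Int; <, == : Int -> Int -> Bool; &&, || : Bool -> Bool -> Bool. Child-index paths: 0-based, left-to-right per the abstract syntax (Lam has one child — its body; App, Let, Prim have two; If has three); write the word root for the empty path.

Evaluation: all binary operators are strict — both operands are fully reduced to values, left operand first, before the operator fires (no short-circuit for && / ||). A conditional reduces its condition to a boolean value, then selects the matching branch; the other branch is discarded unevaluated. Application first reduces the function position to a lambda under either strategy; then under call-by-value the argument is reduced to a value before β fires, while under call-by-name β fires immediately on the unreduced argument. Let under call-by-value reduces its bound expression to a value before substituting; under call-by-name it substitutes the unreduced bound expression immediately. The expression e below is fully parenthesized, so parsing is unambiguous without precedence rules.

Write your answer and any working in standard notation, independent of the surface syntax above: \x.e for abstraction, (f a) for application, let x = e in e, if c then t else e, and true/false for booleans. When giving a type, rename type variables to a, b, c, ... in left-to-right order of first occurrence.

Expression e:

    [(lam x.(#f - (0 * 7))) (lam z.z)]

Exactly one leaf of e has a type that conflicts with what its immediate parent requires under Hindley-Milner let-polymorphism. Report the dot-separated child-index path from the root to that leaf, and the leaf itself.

Derivation:
  unify Bool ~ Int
  FAIL: mismatch Bool ~ Int

Answer: 0.0.0 : false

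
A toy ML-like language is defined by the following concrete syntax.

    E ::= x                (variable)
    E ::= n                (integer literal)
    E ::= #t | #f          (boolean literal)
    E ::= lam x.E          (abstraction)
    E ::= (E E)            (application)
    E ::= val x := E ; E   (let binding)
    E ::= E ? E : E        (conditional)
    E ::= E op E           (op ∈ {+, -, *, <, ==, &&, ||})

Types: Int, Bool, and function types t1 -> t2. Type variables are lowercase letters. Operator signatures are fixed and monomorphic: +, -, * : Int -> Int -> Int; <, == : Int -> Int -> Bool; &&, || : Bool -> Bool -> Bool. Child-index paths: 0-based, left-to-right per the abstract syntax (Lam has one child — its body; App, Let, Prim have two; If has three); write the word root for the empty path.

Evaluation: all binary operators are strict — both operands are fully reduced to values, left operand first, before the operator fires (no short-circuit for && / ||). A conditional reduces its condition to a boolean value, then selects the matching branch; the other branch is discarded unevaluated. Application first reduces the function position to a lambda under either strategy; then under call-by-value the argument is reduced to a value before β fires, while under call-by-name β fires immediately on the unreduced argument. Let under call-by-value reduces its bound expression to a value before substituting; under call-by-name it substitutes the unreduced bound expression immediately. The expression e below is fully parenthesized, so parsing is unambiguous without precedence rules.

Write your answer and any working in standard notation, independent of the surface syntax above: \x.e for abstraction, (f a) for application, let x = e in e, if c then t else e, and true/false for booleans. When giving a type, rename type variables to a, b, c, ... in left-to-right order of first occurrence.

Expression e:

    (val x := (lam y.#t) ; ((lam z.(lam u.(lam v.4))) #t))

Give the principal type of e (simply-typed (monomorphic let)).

Answer: a -> b -> Int

Working:
\y._ : a -> Bool
let x : a -> Bool
\v._ : d -> Int
\u._ : c -> d -> Int
\z._ : b -> c -> d -> Int
  unify b -> c -> d -> Int ~ Bool -> e
  unify b ~ Bool
  unify c -> d -> Int ~ e
_ _ : c -> d -> Int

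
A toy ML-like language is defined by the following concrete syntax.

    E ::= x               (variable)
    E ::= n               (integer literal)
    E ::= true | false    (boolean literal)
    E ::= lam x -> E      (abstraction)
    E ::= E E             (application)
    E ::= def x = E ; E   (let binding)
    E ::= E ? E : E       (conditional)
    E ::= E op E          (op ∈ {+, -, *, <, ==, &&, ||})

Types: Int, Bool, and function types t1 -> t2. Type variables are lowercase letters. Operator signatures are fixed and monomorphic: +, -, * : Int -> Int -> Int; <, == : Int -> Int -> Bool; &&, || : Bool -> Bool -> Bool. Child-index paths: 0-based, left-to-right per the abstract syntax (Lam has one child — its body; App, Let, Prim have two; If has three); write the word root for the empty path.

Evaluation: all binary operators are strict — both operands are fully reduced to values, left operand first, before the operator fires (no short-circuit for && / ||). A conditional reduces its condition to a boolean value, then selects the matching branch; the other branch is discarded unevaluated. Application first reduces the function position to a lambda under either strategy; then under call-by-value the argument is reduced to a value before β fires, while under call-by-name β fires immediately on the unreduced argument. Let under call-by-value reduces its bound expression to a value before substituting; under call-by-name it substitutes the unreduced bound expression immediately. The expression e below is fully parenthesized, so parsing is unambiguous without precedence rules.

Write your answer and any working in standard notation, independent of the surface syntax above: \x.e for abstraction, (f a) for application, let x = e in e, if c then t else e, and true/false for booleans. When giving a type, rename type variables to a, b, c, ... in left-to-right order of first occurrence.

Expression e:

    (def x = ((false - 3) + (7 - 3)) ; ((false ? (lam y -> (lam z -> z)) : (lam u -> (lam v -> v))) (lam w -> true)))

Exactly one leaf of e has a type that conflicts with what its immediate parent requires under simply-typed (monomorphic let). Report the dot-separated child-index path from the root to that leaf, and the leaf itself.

Answer: 0.0.0 : false

Derivation:
  unify Bool ~ Int
  FAIL: mismatch Bool ~ Int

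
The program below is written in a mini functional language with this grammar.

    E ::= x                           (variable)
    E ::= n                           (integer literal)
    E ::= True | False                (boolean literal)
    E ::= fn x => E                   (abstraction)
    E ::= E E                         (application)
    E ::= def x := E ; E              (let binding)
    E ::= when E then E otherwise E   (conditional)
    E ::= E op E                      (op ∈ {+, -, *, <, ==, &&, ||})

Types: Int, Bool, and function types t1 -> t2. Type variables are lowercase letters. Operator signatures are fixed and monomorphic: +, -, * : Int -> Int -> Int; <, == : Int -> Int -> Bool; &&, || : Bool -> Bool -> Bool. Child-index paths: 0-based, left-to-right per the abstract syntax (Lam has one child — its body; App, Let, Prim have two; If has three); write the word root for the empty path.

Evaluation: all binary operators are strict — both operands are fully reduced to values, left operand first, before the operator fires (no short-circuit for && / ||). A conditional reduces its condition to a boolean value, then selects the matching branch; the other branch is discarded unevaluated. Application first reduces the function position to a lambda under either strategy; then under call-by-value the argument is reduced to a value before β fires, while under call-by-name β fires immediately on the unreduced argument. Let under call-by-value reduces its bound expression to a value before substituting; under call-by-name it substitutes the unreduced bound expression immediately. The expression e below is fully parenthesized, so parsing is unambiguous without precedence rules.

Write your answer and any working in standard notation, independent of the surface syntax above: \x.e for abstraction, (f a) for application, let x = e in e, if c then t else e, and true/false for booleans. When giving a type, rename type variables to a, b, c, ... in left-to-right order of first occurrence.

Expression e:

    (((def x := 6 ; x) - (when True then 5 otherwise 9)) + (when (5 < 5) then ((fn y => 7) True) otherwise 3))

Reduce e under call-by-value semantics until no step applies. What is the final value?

Answer: 4

Derivation:
step 0: (((let x = 6 in x) - (if true then 5 else 9)) + (if (5 < 5) then ((\y.7) true) else 3))
step 1: [let@0.0] ((6 - (if true then 5 else 9)) + (if (5 < 5) then ((\y.7) true) else 3))
step 2: [if@0.1] ((6 - 5) + (if (5 < 5) then ((\y.7) true) else 3))
step 3: [delta@0] (1 + (if (5 < 5) then ((\y.7) true) else 3))
step 4: [delta@1.0] (1 + (if false then ((\y.7) true) else 3))
step 5: [if@1] (1 + 3)
step 6: [delta@root] 4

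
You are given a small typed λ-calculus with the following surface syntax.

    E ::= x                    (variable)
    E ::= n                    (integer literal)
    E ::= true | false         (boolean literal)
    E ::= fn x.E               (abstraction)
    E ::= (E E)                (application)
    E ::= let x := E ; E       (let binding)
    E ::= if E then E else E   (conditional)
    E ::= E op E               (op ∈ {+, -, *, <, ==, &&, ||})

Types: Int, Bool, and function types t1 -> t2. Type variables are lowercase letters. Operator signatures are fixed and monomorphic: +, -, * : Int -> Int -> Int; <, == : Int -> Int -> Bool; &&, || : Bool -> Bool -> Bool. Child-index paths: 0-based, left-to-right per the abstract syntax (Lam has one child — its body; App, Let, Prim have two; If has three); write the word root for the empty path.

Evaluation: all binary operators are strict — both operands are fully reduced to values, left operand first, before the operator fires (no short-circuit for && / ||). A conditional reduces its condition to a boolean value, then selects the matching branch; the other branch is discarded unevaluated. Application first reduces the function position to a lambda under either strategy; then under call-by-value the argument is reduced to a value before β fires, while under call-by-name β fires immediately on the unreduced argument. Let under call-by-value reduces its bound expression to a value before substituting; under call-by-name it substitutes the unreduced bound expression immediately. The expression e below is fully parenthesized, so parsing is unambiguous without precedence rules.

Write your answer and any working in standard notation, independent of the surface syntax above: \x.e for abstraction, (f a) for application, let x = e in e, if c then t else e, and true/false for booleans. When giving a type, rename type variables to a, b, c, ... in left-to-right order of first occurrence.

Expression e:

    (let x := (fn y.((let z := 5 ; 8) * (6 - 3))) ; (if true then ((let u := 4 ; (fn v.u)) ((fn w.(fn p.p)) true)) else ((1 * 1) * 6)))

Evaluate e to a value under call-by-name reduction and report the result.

Derivation:
step 0: (let x = (\y.((let z = 5 in 8) * (6 - 3))) in (if true then ((let u = 4 in (\v.u)) ((\w.(\p.p)) true)) else ((1 * 1) * 6)))
step 1: [let@root] (if true then ((let u = 4 in (\v.u)) ((\w.(\p.p)) true)) else ((1 * 1) * 6))
step 2: [if@root] ((let u = 4 in (\v.u)) ((\w.(\p.p)) true))
step 3: [let@0] ((\v.4) ((\w.(\p.p)) true))
step 4: [beta@root] 4

Answer: 4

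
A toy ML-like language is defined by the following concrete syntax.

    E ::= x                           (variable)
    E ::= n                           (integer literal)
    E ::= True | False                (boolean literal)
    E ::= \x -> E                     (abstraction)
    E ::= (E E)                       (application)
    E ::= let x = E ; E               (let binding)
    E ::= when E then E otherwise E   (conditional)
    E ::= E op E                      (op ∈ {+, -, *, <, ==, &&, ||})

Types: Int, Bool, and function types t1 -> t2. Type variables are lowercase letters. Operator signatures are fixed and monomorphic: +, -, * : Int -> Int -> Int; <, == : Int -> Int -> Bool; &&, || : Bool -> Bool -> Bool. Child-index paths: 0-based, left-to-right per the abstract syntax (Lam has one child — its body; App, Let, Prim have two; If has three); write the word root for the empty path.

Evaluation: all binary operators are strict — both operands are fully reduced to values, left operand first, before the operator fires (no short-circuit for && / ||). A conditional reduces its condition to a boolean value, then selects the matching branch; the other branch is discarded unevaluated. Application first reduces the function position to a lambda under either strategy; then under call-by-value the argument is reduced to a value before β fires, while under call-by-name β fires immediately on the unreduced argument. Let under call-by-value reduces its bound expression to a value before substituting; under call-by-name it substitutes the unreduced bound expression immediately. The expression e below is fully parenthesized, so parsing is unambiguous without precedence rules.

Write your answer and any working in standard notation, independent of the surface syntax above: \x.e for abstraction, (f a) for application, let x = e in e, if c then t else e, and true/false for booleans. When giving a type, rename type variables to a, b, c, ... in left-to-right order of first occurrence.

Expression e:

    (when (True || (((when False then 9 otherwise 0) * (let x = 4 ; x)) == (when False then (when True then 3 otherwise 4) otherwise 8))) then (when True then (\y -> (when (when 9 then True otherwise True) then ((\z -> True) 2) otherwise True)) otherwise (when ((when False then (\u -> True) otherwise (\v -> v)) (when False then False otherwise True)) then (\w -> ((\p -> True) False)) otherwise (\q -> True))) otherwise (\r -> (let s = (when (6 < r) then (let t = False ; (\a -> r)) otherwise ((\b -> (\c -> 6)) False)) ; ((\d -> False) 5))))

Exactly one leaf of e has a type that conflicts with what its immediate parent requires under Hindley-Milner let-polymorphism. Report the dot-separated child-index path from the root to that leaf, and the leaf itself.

Working:
  unify Bool ~ Bool
  unify Bool ~ Bool
  unify Int ~ Int
  unify Int ~ Int
let x : Int
x : Int
  unify Int ~ Int
  unify Int ~ Int
  unify Bool ~ Bool
  unify Bool ~ Bool
  unify Int ~ Int
  unify Int ~ Int
  unify Int ~ Int
  unify Bool ~ Bool
  unify Bool ~ Bool
  unify Bool ~ Bool
  unify Int ~ Bool
  FAIL: mismatch Int ~ Bool

Answer: 1.1.0.0.0 : 9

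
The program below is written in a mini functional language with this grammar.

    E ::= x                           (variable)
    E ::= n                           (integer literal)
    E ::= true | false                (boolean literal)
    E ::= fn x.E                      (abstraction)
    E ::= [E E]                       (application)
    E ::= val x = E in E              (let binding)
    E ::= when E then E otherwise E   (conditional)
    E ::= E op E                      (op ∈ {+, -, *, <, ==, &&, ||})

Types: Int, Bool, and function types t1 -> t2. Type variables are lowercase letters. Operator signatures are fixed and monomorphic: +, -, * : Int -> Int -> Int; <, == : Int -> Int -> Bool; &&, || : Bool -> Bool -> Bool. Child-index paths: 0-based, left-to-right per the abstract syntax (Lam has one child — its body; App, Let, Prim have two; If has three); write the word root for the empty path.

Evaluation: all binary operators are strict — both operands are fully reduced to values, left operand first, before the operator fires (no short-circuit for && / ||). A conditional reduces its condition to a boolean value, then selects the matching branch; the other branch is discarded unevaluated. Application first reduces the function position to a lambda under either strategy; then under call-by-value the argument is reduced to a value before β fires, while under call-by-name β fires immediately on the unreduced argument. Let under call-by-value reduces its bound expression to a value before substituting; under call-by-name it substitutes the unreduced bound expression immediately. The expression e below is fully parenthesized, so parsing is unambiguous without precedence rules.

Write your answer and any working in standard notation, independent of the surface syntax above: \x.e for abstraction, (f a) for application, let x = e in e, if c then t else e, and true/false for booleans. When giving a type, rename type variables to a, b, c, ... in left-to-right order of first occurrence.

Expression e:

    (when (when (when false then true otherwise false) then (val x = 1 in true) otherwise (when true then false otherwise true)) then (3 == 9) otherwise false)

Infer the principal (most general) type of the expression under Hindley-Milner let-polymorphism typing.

Working:
  unify Bool ~ Bool
  unify Bool ~ Bool
  unify Bool ~ Bool
let x : Int
  unify Bool ~ Bool
  unify Bool ~ Bool
  unify Bool ~ Bool
  unify Bool ~ Bool
  unify Int ~ Int
  unify Int ~ Int
  unify Bool ~ Bool

Answer: Bool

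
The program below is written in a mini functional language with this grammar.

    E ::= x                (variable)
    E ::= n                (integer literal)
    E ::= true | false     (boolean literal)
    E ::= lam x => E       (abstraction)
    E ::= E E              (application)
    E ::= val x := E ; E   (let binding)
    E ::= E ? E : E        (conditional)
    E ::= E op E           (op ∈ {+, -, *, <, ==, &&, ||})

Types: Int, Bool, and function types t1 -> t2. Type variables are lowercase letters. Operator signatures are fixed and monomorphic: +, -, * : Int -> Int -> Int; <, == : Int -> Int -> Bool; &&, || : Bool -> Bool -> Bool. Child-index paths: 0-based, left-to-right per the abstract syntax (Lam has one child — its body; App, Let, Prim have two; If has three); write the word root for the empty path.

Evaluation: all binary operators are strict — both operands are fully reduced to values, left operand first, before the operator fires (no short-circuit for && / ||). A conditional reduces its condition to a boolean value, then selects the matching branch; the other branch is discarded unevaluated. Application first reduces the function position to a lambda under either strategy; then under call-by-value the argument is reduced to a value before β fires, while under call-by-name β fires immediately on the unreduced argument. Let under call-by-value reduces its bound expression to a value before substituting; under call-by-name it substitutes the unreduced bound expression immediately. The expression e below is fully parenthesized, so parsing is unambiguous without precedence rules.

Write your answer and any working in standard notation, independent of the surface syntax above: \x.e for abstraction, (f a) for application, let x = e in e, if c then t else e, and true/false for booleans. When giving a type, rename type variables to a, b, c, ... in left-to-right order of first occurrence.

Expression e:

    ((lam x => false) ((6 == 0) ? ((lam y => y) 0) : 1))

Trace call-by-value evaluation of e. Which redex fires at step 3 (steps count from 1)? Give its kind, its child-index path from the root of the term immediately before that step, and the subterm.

Answer: beta at root : ((\x.false) 1)

Working:
step 0: ((\x.false) (if (6 == 0) then ((\y.y) 0) else 1))
step 1: [delta@1.0] ((\x.false) (if false then ((\y.y) 0) else 1))
step 2: [if@1] ((\x.false) 1)
step 3: [beta@root] false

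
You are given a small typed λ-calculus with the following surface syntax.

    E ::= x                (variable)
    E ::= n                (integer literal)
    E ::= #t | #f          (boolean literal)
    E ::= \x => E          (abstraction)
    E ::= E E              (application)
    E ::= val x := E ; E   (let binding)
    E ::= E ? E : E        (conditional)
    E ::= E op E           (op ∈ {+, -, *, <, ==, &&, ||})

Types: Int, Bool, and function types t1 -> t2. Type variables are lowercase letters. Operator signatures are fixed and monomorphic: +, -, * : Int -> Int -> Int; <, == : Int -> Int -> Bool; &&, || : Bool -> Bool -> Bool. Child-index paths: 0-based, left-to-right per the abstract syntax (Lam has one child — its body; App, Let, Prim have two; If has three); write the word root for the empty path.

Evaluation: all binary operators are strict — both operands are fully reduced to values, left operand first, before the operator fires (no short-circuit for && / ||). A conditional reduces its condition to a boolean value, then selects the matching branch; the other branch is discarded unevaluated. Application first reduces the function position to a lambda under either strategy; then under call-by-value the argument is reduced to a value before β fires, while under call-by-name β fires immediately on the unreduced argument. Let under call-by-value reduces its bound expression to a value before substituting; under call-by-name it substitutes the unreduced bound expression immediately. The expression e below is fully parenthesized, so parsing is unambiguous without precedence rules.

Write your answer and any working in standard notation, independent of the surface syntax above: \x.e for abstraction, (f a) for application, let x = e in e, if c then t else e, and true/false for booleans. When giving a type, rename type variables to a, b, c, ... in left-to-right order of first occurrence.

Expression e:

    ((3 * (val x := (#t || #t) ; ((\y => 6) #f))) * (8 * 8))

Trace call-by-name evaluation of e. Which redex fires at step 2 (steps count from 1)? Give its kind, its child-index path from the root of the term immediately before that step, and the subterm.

Trace:
step 0: ((3 * (let x = (true || true) in ((\y.6) false))) * (8 * 8))
step 1: [let@0.1] ((3 * ((\y.6) false)) * (8 * 8))
step 2: [beta@0.1] ((3 * 6) * (8 * 8))

Answer: beta at 0.1 : ((\y.6) false)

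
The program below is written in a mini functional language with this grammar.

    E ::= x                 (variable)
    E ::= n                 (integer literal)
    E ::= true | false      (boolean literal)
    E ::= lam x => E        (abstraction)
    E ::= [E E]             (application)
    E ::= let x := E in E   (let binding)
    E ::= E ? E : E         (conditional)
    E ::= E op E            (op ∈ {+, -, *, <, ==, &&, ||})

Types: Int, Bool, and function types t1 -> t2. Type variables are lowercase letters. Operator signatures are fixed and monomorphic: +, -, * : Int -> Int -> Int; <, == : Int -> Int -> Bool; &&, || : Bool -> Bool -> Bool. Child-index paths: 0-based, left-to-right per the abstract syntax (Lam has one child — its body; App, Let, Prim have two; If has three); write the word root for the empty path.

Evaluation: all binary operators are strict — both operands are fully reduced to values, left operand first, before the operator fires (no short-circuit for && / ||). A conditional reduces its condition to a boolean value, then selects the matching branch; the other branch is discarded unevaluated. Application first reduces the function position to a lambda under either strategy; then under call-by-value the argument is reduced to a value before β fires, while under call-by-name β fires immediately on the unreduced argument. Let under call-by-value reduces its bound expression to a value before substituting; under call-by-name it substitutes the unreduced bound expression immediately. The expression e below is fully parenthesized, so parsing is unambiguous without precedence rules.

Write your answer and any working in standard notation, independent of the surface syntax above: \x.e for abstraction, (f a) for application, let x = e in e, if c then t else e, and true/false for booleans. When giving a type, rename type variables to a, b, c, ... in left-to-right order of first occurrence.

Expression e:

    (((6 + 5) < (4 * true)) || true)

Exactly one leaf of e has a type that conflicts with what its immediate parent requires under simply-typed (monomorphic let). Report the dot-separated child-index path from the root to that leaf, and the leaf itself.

Derivation:
  unify Int ~ Int
  unify Int ~ Int
  unify Int ~ Int
  unify Int ~ Int
  unify Bool ~ Int
  FAIL: mismatch Bool ~ Int

Answer: 0.1.1 : true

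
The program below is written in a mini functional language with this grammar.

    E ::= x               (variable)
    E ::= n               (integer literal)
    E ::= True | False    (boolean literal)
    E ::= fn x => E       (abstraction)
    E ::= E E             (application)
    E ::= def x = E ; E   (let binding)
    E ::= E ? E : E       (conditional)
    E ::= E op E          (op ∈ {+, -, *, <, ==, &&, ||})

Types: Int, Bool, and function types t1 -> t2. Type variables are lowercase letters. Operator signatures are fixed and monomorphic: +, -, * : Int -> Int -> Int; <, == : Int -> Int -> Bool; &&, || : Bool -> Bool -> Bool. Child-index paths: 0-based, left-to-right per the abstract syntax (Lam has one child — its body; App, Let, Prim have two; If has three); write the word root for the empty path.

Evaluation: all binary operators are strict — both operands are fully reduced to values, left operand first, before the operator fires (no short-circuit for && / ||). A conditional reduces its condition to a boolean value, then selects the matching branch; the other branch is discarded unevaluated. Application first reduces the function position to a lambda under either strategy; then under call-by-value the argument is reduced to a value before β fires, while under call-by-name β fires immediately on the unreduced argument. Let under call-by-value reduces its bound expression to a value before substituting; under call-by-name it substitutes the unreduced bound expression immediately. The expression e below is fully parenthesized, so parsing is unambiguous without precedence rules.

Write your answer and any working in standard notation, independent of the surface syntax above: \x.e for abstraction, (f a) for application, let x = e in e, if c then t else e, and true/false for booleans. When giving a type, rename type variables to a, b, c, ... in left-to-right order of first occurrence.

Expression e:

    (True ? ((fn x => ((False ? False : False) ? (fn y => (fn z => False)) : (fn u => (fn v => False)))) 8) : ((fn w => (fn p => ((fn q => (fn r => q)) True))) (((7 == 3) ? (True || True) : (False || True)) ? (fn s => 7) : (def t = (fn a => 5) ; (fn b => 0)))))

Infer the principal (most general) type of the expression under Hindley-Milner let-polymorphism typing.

Trace:
  unify Bool ~ Bool
  unify Bool ~ Bool
  unify Bool ~ Bool
  unify Bool ~ Bool
\z._ : c -> Bool
\y._ : b -> c -> Bool
\v._ : e -> Bool
\u._ : d -> e -> Bool
  unify b -> c -> Bool ~ d -> e -> Bool
  unify b ~ d
  unify c -> Bool ~ e -> Bool
  unify c ~ e
  unify Bool ~ Bool
\x._ : a -> d -> e -> Bool
  unify a -> d -> e -> Bool ~ Int -> f
  unify a ~ Int
  unify d -> e -> Bool ~ f
_ _ : d -> e -> Bool
q : i
\r._ : j -> i
\q._ : i -> j -> i
  unify i -> j -> i ~ Bool -> k
  unify i ~ Bool
  unify j -> Bool ~ k
_ _ : j -> Bool
\p._ : h -> j -> Bool
\w._ : g -> h -> j -> Bool
  unify Int ~ Int
  unify Int ~ Int
  unify Bool ~ Bool
  unify Bool ~ Bool
  unify Bool ~ Bool
  unify Bool ~ Bool
  unify Bool ~ Bool
  unify Bool ~ Bool
  unify Bool ~ Bool
\s._ : l -> Int
\a._ : m -> Int
let t : forall. m -> Int
\b._ : n -> Int
  unify l -> Int ~ n -> Int
  unify l ~ n
  unify Int ~ Int
  unify g -> h -> j -> Bool ~ (n -> Int) -> o
  unify g ~ n -> Int
  unify h -> j -> Bool ~ o
_ _ : h -> j -> Bool
  unify d -> e -> Bool ~ h -> j -> Bool
  unify d ~ h
  unify e -> Bool ~ j -> Bool
  unify e ~ j
  unify Bool ~ Bool

Answer: a -> b -> Bool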